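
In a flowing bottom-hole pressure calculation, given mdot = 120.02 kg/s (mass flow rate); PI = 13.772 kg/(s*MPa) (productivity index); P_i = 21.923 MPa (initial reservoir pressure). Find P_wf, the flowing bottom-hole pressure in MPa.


P_wf = P_i - mdot / PI
P_wf = 21.923 - 120.02 / 13.772
P_wf = 13.208 MPa


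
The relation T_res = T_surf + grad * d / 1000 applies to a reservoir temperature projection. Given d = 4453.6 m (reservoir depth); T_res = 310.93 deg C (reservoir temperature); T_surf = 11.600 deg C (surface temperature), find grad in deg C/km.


grad = (T_res - T_surf) / d * 1000
grad = (310.93 - 11.600) / 4453.6 * 1000
grad = 67.211 deg C/km


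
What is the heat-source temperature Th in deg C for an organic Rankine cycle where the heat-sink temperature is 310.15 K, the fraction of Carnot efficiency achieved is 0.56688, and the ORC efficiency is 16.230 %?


Th = Tc / (1 - (eta_orc/100)/f)
Th = 310.15 / (1 - (16.230/100)/0.56688)
Th = 434.5688 K
Convert to deg C: 434.5688 - 273.15 = 161.42 deg C
Th = 161.42 deg C


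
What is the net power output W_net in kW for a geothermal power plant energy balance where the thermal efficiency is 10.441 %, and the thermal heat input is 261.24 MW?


W_net = eta / 100 * Q_in
W_net = 10.441 / 100 * 261.24
W_net = 27.27607 MW
Convert: 27.27607 MW * 1000.0 = 27276 kW
W_net = 27276 kW


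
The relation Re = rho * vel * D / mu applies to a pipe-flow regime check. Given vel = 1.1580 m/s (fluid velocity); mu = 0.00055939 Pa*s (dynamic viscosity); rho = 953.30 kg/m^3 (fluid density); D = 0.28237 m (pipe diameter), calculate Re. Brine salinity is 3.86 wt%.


Re = rho * vel * D / mu
Re = 953.30 * 1.1580 * 0.28237 / 0.00055939
Re = 5.5724e+05


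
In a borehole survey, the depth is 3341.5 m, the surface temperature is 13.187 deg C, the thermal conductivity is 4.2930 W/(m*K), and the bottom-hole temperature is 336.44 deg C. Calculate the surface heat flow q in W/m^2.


Step 1: grad = (T_d - T_surf)/d * 1000 = (336.44 - 13.187)/3341.5 * 1000 = 96.73889 deg C/km
Step 2: q = k * grad / 1000 = 4.293 * 96.73889 / 1000 = 0.41530 W/m^2
q = 0.41530 W/m^2


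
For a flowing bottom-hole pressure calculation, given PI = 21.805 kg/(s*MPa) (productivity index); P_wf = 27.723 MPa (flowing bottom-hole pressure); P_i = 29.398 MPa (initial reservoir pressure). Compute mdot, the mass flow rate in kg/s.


mdot = (P_i - P_wf) * PI
mdot = (29.398 - 27.723) * 21.805
mdot = 36.523 kg/s


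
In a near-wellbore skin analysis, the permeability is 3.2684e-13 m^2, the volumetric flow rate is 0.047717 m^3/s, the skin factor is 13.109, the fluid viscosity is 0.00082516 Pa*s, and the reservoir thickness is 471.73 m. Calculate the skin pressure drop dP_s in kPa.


dP_s = S * q * mu / (2*pi*k*hr) / 1000
dP_s = 13.109 * 0.047717 * 0.00082516 / (2*pi*3.2684e-13*471.73) / 1000
dP_s = 532.81 kPa


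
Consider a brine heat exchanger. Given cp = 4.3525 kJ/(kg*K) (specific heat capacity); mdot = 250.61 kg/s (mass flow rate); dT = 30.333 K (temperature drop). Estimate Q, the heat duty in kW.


Q = mdot * cp * dT / 1000
Q = 250.61 * 4.3525 * 30.333 / 1000
Q = 33.08663 MW
Convert: 33.08663 MW * 1000.0 = 33087 kW
Q = 33087 kW


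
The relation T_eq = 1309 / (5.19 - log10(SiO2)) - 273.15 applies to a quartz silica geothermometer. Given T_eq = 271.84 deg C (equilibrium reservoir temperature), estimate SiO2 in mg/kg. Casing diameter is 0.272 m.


SiO2 = 10^(5.19 - 1309/(T_eq + 273.15))
SiO2 = 10^(5.19 - 1309/(271.84 + 273.15))
SiO2 = 613.93 mg/kg


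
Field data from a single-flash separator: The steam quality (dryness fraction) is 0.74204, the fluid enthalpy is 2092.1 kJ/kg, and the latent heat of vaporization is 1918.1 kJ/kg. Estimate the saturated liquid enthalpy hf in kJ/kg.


hf = h - x * hfg
hf = 2092.1 - 0.74204 * 1918.1
hf = 668.79 kJ/kg


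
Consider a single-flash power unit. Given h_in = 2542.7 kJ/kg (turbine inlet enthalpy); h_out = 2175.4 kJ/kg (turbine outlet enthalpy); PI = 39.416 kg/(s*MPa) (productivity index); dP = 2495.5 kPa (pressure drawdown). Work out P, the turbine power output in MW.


Step 1: mdot = PI * dP / 1000 = 39.416 * 2495.5 / 1000 = 98.36263 kg/s
Step 2: P = mdot*(h_in - h_out)/1000 = 98.36263*(2542.7 - 2175.4)/1000 = 36.129 MW
P = 36.129 MW


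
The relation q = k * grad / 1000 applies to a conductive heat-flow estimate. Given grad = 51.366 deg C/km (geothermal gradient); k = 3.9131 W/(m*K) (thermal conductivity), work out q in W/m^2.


q = k * grad / 1000
q = 3.9131 * 51.366 / 1000
q = 0.20100 W/m^2


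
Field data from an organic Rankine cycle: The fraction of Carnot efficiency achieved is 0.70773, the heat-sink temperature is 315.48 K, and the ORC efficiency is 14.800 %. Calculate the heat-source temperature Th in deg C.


Th = Tc / (1 - (eta_orc/100)/f)
Th = 315.48 / (1 - (14.800/100)/0.70773)
Th = 398.8971 K
Convert to deg C: 398.8971 - 273.15 = 125.75 deg C
Th = 125.75 deg C


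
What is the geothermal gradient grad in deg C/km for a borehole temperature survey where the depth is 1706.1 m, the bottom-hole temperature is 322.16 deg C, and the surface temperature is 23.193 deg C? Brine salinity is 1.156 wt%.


grad = (T_d - T_surf) / d * 1000
grad = (322.16 - 23.193) / 1706.1 * 1000
grad = 175.23 deg C/km


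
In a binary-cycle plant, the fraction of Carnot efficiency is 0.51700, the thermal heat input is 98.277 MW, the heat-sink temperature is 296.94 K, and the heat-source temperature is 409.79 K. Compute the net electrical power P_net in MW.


Step 1: eta = (1 - Tc/Th)*f = (1 - 296.94/409.79)*0.517 = 0.1423740
Step 2: P_net = eta * Q_in = 0.1423740 * 98.277 = 13.992 MW
P_net = 13.992 MW


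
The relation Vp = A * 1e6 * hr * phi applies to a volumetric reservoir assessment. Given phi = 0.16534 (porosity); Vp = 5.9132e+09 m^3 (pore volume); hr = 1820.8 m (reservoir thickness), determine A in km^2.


A = Vp / (1e6 * hr * phi)
A = 5.9132e+09 / (1e6 * 1820.8 * 0.16534)
A = 19.642 km^2


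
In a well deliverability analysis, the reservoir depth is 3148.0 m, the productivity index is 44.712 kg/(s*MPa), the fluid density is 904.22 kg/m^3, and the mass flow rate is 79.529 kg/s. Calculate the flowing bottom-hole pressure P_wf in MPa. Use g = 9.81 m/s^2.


Step 1: P_i = rho*g*h/1e6 = 904.22*9.81*3148.0/1e6 = 27.92401 MPa
Step 2: P_wf = P_i - mdot/PI = 27.92401 - 79.529/44.712 = 26.145 MPa
P_wf = 26.145 MPa


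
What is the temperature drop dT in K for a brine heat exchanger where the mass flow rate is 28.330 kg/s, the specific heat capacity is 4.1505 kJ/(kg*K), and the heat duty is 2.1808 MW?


dT = Q * 1000 / (mdot * cp)
dT = 2.1808 * 1000 / (28.330 * 4.1505)
dT = 18.547 K


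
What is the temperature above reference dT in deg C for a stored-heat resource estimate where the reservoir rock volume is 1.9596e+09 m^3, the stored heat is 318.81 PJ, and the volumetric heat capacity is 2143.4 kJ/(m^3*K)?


dT = Q_s * 1e12 / (Vr * rhoc)
dT = 318.81 * 1e12 / (1.9596e+09 * 2143.4)
dT = 75.90341 K
Convert (temperature difference, 1 K = 1 deg C): 75.90341 K = 75.90341 deg C
dT = 75.903 deg C


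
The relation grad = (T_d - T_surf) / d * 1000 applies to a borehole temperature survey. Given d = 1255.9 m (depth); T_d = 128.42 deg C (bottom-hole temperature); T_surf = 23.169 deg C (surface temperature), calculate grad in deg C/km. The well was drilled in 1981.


grad = (T_d - T_surf) / d * 1000
grad = (128.42 - 23.169) / 1255.9 * 1000
grad = 83.805 deg C/km


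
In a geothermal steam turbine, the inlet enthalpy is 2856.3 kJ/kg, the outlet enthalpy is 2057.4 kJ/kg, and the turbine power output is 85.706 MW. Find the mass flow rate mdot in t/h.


mdot = P * 1000 / (h_in - h_out)
mdot = 85.706 * 1000 / (2856.3 - 2057.4)
mdot = 107.2800 kg/s
Convert: 107.2800 kg/s * 3.6 = 386.21 t/h
mdot = 386.21 t/h


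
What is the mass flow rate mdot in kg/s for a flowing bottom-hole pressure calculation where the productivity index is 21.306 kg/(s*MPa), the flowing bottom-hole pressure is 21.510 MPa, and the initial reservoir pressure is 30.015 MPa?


mdot = (P_i - P_wf) * PI
mdot = (30.015 - 21.510) * 21.306
mdot = 181.21 kg/s


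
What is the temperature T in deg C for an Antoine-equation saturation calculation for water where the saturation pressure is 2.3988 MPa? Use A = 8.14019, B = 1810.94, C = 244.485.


T = B / (A - log10(P_sat * 760 / 0.101325)) - C
T = 1810.94 / (8.14019 - log10(2.3988 * 760 / 0.101325)) - 244.485
T = 221.64 deg C


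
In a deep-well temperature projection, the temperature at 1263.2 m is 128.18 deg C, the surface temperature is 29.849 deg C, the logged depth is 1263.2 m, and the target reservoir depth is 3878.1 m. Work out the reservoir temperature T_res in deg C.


Step 1: grad = (T_d1 - T_surf)/d1 * 1000 = (128.18 - 29.849)/1263.2 * 1000 = 77.84278 deg C/km
Step 2: T_res = T_surf + grad*d2/1000 = 29.849 + 77.84278*3878.1/1000 = 331.73 deg C
T_res = 331.73 deg C


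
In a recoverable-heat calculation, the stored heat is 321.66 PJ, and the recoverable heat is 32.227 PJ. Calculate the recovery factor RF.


RF = Q_rec / Q_s
RF = 32.227 / 321.66
RF = 0.10019


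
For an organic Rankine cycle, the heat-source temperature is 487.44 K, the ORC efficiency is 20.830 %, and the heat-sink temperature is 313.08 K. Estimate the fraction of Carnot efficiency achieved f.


f = (eta_orc/100) / (1 - Tc/Th)
f = (20.830/100) / (1 - 313.08/487.44)
f = 0.58232


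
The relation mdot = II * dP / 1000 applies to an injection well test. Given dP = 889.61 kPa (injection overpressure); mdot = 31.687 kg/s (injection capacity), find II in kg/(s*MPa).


II = mdot * 1000 / dP
II = 31.687 * 1000 / 889.61
II = 35.619 kg/(s*MPa)


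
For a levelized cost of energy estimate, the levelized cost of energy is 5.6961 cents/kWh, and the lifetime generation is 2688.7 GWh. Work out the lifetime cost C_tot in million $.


C_tot = LCOE / 100 * E_tot
C_tot = 5.6961 / 100 * 2688.7
C_tot = 153.15 million $


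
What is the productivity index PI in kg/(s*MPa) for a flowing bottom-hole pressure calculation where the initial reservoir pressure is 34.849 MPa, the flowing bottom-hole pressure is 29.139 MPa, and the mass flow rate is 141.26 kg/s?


PI = mdot / (P_i - P_wf)
PI = 141.26 / (34.849 - 29.139)
PI = 24.739 kg/(s*MPa)


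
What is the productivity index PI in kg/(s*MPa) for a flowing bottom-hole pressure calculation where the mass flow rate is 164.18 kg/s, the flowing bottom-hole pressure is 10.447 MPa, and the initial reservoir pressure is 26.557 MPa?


PI = mdot / (P_i - P_wf)
PI = 164.18 / (26.557 - 10.447)
PI = 10.191 kg/(s*MPa)


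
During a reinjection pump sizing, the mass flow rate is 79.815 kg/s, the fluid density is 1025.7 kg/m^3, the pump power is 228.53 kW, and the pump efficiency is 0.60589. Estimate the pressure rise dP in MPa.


dP = P_pump * rho * eta / mdot
dP = 228.53 * 1025.7 * 0.60589 / 79.815
dP = 1779.397 kPa
Convert: 1779.397 kPa * 0.001 = 1.7794 MPa
dP = 1.7794 MPa


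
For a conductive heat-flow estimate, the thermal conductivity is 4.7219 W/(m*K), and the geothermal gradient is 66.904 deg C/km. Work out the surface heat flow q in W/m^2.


q = k * grad / 1000
q = 4.7219 * 66.904 / 1000
q = 0.31591 W/m^2


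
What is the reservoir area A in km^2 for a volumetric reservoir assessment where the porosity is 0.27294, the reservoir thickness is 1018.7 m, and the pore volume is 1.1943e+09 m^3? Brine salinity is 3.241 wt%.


A = Vp / (1e6 * hr * phi)
A = 1.1943e+09 / (1e6 * 1018.7 * 0.27294)
A = 4.2954 km^2


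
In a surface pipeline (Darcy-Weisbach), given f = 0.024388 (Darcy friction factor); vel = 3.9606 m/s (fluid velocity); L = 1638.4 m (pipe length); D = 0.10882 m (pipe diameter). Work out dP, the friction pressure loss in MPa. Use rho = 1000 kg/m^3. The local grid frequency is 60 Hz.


dP = f * (L/D) * (rho*vel^2/2) / 1000
dP = 0.024388 * (1638.4/0.10882) * (1000*3.9606^2/2) / 1000
dP = 2879.913 kPa
Convert: 2879.913 kPa * 0.001 = 2.8799 MPa
dP = 2.8799 MPa


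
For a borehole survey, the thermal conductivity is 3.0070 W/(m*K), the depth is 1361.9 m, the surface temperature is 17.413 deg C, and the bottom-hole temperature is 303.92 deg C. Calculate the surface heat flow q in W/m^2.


Step 1: grad = (T_d - T_surf)/d * 1000 = (303.92 - 17.413)/1361.9 * 1000 = 210.3730 deg C/km
Step 2: q = k * grad / 1000 = 3.007 * 210.3730 / 1000 = 0.63259 W/m^2
q = 0.63259 W/m^2


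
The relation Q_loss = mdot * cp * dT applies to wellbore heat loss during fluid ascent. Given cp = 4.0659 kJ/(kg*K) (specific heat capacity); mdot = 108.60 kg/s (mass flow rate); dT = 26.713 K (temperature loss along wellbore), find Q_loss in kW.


Q_loss = mdot * cp * dT
Q_loss = 108.60 * 4.0659 * 26.713
Q_loss = 11795 kW


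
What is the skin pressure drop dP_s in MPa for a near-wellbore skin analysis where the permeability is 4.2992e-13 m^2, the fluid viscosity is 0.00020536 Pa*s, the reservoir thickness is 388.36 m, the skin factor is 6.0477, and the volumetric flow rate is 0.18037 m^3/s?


dP_s = S * q * mu / (2*pi*k*hr) / 1000
dP_s = 6.0477 * 0.18037 * 0.00020536 / (2*pi*4.2992e-13*388.36) / 1000
dP_s = 213.5347 kPa
Convert: 213.5347 kPa * 0.001 = 0.21353 MPa
dP_s = 0.21353 MPa


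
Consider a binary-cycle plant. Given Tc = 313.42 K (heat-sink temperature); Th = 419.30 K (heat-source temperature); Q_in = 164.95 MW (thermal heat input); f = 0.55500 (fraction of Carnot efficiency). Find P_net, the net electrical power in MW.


Step 1: eta = (1 - Tc/Th)*f = (1 - 313.42/419.3)*0.555 = 0.1401464
Step 2: P_net = eta * Q_in = 0.1401464 * 164.95 = 23.117 MW
P_net = 23.117 MW


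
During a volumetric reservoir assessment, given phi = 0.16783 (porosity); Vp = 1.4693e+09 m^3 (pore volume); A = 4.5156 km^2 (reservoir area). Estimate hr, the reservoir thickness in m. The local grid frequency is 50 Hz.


hr = Vp / (A * 1e6 * phi)
hr = 1.4693e+09 / (4.5156 * 1e6 * 0.16783)
hr = 1938.8 m


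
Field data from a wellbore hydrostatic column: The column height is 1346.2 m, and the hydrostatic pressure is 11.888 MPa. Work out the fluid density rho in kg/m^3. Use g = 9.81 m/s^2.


rho = P * 1e6 / (g * h)
rho = 11.888 * 1e6 / (9.81 * 1346.2)
rho = 900.18 kg/m^3


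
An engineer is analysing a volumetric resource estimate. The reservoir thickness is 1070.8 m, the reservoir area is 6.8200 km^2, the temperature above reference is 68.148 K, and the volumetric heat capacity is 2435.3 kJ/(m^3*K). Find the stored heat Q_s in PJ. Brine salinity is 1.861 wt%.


Step 1: Vr = A*1e6*hr = 6.82*1e6*1070.8 = 7.302856e+09 m^3
Step 2: Q_s = Vr*rhoc*dT/1e12 = 7.302856e+09*2435.3*68.148/1e12 = 1212.0 PJ
Q_s = 1212.0 PJ


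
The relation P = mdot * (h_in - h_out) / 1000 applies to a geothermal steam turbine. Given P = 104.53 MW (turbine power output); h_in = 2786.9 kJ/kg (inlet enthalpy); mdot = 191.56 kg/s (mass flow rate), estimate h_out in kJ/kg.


h_out = h_in - P * 1000 / mdot
h_out = 2786.9 - 104.53 * 1000 / 191.56
h_out = 2241.2 kJ/kg


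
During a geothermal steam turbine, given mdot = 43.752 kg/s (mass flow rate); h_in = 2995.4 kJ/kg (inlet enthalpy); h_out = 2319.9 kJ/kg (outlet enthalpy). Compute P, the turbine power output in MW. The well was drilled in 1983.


P = mdot * (h_in - h_out) / 1000
P = 43.752 * (2995.4 - 2319.9) / 1000
P = 29.554 MW


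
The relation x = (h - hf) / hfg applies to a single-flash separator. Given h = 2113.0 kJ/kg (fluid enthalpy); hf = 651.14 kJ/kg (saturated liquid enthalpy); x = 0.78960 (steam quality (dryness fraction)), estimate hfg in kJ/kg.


hfg = (h - hf) / x
hfg = (2113.0 - 651.14) / 0.78960
hfg = 1851.4 kJ/kg


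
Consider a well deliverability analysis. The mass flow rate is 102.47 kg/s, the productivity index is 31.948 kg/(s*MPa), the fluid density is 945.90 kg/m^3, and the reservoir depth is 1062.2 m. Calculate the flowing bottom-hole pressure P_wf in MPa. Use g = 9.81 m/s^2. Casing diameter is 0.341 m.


Step 1: P_i = rho*g*h/1e6 = 945.9*9.81*1062.2/1e6 = 9.856450 MPa
Step 2: P_wf = P_i - mdot/PI = 9.856450 - 102.47/31.948 = 6.6491 MPa
P_wf = 6.6491 MPa


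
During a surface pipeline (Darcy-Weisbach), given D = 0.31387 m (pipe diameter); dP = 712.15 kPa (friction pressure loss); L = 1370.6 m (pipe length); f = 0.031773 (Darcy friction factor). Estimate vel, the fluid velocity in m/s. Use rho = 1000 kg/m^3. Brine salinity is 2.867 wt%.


vel = sqrt(dP*1000*2*D / (f*L*rho))
vel = sqrt(712.15*1000*2*0.31387 / (0.031773*1370.6*1000))
vel = 3.2040 m/s


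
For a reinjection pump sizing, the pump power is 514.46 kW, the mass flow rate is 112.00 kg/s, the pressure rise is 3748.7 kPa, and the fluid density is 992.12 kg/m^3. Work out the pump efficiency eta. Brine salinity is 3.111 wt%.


eta = mdot * dP / (rho * P_pump)
eta = 112.00 * 3748.7 / (992.12 * 514.46)
eta = 0.82259


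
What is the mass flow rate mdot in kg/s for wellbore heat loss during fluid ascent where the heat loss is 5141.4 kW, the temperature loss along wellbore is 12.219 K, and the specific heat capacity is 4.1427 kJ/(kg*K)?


mdot = Q_loss / (cp * dT)
mdot = 5141.4 / (4.1427 * 12.219)
mdot = 101.57 kg/s


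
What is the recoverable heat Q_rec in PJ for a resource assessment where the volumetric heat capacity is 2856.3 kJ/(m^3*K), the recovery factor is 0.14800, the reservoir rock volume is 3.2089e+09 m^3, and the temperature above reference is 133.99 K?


Step 1: Q_s = Vr*rhoc*dT/1e12 = 3.2089e+09*2856.3*133.99/1e12 = 1228.096 PJ
Step 2: Q_rec = Q_s * RF = 1228.096 * 0.148 = 181.76 PJ
Q_rec = 181.76 PJ


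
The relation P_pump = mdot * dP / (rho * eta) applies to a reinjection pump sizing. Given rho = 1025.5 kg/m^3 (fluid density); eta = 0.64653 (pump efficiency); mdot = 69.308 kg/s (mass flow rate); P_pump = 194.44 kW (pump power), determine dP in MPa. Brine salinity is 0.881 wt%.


dP = P_pump * rho * eta / mdot
dP = 194.44 * 1025.5 * 0.64653 / 69.308
dP = 1860.058 kPa
Convert: 1860.058 kPa * 0.001 = 1.8601 MPa
dP = 1.8601 MPa


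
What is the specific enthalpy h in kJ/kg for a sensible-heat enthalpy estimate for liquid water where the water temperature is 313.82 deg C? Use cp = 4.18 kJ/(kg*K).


h = cp * T
h = 4.18 * 313.82
h = 1311.8 kJ/kg


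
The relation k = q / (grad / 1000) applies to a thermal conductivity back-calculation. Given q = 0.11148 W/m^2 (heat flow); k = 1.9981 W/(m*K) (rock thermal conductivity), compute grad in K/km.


grad = q / k * 1000
grad = 0.11148 / 1.9981 * 1000
grad = 55.79300 deg C/km
Convert: 55.79300 deg C/km * 1.0 = 55.793 K/km
grad = 55.793 K/km


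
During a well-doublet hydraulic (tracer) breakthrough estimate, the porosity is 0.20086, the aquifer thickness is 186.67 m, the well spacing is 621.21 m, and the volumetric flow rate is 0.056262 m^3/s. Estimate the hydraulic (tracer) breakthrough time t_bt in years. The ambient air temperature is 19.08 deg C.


t_bt = pi * hr * phi * L^2 / (3 * Qv) / (365.25*86400)
t_bt = pi * 186.67 * 0.20086 * 621.21^2 / (3 * 0.056262) / (365.25*86400)
t_bt = 8.5340 years


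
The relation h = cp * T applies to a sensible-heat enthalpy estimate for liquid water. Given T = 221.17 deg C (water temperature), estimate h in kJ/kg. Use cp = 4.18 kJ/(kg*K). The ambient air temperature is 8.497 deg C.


h = cp * T
h = 4.18 * 221.17
h = 924.49 kJ/kg


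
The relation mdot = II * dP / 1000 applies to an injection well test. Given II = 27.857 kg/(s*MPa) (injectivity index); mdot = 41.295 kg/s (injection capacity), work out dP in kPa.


dP = mdot * 1000 / II
dP = 41.295 * 1000 / 27.857
dP = 1482.4 kPa


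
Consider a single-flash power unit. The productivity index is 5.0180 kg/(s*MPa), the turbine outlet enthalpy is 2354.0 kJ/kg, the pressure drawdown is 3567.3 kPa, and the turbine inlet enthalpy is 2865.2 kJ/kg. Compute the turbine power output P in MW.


Step 1: mdot = PI * dP / 1000 = 5.018 * 3567.3 / 1000 = 17.90071 kg/s
Step 2: P = mdot*(h_in - h_out)/1000 = 17.90071*(2865.2 - 2354.0)/1000 = 9.1508 MW
P = 9.1508 MW


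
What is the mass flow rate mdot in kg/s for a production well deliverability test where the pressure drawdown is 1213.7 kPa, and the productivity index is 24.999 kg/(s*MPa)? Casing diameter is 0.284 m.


mdot = PI * dP / 1000
mdot = 24.999 * 1213.7 / 1000
mdot = 30.341 kg/s


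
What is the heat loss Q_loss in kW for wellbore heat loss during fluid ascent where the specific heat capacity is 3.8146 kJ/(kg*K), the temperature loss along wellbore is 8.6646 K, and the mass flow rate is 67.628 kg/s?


Q_loss = mdot * cp * dT
Q_loss = 67.628 * 3.8146 * 8.6646
Q_loss = 2235.2 kW


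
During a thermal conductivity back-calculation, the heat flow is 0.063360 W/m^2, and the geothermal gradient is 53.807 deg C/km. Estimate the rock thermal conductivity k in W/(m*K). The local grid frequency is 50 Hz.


k = q / (grad / 1000)
k = 0.063360 / (53.807 / 1000)
k = 1.1775 W/(m*K)


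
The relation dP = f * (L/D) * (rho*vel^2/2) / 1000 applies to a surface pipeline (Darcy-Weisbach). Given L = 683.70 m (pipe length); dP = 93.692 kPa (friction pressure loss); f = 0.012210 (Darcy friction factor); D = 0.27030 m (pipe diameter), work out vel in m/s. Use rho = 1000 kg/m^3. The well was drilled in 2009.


vel = sqrt(dP*1000*2*D / (f*L*rho))
vel = sqrt(93.692*1000*2*0.27030 / (0.012210*683.70*1000))
vel = 2.4632 m/s


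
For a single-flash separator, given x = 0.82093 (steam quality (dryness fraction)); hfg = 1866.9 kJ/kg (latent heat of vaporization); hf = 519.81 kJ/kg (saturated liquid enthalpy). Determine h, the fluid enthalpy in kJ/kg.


h = hf + x * hfg
h = 519.81 + 0.82093 * 1866.9
h = 2052.4 kJ/kg


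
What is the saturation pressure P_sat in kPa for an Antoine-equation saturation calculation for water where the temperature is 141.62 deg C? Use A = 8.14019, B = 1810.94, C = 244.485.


P_sat = 10^(A - B/(C + T)) / 760 * 0.101325
P_sat = 10^(8.14019 - 1810.94/(244.485 + 141.62)) / 760 * 0.101325
P_sat = 0.3756769 MPa
Convert: 0.3756769 MPa * 1000.0 = 375.68 kPa
P_sat = 375.68 kPa


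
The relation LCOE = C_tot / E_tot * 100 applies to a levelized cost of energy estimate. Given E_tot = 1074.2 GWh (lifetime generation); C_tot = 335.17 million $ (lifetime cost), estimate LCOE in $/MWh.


LCOE = C_tot / E_tot * 100
LCOE = 335.17 / 1074.2 * 100
LCOE = 31.20182 cents/kWh
Convert: 31.20182 cents/kWh * 10.0 = 312.02 $/MWh
LCOE = 312.02 $/MWh


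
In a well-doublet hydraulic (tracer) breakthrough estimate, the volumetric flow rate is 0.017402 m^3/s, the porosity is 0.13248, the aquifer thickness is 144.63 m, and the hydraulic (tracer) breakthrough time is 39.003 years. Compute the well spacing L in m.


L = sqrt(t_bt*365.25*86400*3*Qv / (pi*hr*phi))
L = sqrt(39.003*365.25*86400*3*0.017402 / (pi*144.63*0.13248))
L = 1033.2 m


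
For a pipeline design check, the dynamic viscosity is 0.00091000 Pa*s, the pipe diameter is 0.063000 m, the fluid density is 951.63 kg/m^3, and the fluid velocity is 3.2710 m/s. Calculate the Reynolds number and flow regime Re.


Step 1: Re = rho*vel*D/mu = 951.63*3.271*0.063/0.00091 = 2.1550e+05
Step 2: Re = 2.1550e+05 > 4000, so flow is turbulent.
Re = 2.1550e+05 (turbulent)


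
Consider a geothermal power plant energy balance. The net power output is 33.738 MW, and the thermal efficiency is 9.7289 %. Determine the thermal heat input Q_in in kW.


Q_in = W_net / (eta / 100)
Q_in = 33.738 / (9.7289 / 100)
Q_in = 346.7812 MW
Convert: 346.7812 MW * 1000.0 = 3.4678e+05 kW
Q_in = 3.4678e+05 kW


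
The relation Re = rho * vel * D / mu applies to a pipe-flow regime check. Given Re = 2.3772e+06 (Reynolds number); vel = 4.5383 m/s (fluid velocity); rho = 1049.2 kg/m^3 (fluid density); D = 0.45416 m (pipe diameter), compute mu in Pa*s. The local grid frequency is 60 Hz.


mu = rho * vel * D / Re
mu = 1049.2 * 4.5383 * 0.45416 / 2.3772e+06
mu = 0.00090969 Pa*s


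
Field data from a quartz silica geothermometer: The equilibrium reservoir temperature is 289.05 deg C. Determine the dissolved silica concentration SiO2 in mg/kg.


SiO2 = 10^(5.19 - 1309/(T_eq + 273.15))
SiO2 = 10^(5.19 - 1309/(289.05 + 273.15))
SiO2 = 727.19 mg/kg


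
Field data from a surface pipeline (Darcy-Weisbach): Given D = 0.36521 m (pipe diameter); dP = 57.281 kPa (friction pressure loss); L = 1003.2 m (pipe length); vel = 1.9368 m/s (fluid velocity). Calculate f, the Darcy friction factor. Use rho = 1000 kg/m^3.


f = dP*1000 / ((L/D)*(rho*vel^2/2))
f = 57.281*1000 / ((1003.2/0.36521)*(1000*1.9368^2/2))
f = 0.011118


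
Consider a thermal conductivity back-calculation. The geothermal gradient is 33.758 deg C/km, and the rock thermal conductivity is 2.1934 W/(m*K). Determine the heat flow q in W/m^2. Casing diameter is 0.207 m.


q = k * grad / 1000
q = 2.1934 * 33.758 / 1000
q = 0.074045 W/m^2


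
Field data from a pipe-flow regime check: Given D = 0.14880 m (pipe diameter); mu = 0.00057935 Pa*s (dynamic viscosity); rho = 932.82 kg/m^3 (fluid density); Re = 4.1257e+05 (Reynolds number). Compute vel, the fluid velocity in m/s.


vel = Re * mu / (rho * D)
vel = 4.1257e+05 * 0.00057935 / (932.82 * 0.14880)
vel = 1.7220 m/s


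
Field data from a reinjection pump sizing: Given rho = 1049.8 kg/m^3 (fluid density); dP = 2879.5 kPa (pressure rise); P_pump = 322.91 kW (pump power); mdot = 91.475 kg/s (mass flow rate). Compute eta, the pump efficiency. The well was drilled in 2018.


eta = mdot * dP / (rho * P_pump)
eta = 91.475 * 2879.5 / (1049.8 * 322.91)
eta = 0.77702


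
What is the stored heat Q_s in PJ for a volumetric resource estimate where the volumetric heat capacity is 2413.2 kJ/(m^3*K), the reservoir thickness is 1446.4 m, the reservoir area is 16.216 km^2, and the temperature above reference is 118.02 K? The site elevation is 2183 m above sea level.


Step 1: Vr = A*1e6*hr = 16.216*1e6*1446.4 = 2.345482e+10 m^3
Step 2: Q_s = Vr*rhoc*dT/1e12 = 2.345482e+10*2413.2*118.02/1e12 = 6680.1 PJ
Q_s = 6680.1 PJ


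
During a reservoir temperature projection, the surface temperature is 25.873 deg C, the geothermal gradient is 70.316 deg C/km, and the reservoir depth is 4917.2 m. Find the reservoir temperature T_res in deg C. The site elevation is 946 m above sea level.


T_res = T_surf + grad * d / 1000
T_res = 25.873 + 70.316 * 4917.2 / 1000
T_res = 371.63 deg C


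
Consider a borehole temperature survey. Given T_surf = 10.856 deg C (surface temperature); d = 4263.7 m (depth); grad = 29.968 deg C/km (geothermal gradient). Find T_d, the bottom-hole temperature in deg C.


T_d = T_surf + grad * d / 1000
T_d = 10.856 + 29.968 * 4263.7 / 1000
T_d = 138.63 deg C


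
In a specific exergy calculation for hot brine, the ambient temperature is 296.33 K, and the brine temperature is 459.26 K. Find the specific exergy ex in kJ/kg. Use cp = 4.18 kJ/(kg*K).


ex = cp * ((T_b - T_0) - T_0 * ln(T_b/T_0))
ex = 4.18 * ((459.26 - 296.33) - 296.33 * ln(459.26/296.33))
ex = 138.34 kJ/kg


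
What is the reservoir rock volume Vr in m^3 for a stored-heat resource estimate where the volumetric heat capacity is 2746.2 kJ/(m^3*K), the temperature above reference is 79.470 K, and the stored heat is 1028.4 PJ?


Vr = Q_s * 1e12 / (rhoc * dT)
Vr = 1028.4 * 1e12 / (2746.2 * 79.470)
Vr = 4.7122e+09 m^3


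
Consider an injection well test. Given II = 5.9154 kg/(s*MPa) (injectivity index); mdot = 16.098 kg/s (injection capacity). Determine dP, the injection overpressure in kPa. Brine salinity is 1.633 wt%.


dP = mdot * 1000 / II
dP = 16.098 * 1000 / 5.9154
dP = 2721.4 kPa


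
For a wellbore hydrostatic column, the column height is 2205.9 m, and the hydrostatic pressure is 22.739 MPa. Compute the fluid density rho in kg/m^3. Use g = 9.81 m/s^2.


rho = P * 1e6 / (g * h)
rho = 22.739 * 1e6 / (9.81 * 2205.9)
rho = 1050.8 kg/m^3


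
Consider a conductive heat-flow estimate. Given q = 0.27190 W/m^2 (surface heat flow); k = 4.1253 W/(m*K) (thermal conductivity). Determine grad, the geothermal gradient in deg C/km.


grad = q * 1000 / k
grad = 0.27190 * 1000 / 4.1253
grad = 65.910 deg C/km


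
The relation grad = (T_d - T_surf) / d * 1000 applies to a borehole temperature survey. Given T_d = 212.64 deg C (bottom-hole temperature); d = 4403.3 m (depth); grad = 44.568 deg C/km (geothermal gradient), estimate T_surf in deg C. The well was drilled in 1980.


T_surf = T_d - grad * d / 1000
T_surf = 212.64 - 44.568 * 4403.3 / 1000
T_surf = 16.394 deg C


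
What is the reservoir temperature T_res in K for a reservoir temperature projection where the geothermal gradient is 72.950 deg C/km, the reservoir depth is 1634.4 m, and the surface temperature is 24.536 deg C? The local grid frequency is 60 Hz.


T_res = T_surf + grad * d / 1000
T_res = 24.536 + 72.950 * 1634.4 / 1000
T_res = 143.7655 deg C
Convert to K: 143.7655 + 273.15 = 416.92 K
T_res = 416.92 K


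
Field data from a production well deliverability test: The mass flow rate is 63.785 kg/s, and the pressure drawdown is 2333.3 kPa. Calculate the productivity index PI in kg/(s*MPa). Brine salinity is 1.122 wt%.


PI = mdot * 1000 / dP
PI = 63.785 * 1000 / 2333.3
PI = 27.337 kg/(s*MPa)


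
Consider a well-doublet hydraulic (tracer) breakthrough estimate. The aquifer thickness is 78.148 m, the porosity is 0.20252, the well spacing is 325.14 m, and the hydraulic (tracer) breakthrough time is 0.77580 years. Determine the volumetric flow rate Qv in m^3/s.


Qv = pi*hr*phi*L^2 / (3*t_bt*365.25*86400)
Qv = pi*78.148*0.20252*325.14^2 / (3*0.77580*365.25*86400)
Qv = 0.071565 m^3/s


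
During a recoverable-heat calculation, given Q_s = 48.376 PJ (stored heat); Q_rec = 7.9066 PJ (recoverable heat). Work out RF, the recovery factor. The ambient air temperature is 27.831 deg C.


RF = Q_rec / Q_s
RF = 7.9066 / 48.376
RF = 0.16344


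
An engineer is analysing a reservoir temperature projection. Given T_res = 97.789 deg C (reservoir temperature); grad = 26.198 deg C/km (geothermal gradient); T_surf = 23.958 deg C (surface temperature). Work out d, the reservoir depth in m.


d = (T_res - T_surf) / grad * 1000
d = (97.789 - 23.958) / 26.198 * 1000
d = 2818.2 m


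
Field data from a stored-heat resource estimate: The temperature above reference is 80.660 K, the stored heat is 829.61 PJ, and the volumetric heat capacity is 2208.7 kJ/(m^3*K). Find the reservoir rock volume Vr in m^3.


Vr = Q_s * 1e12 / (rhoc * dT)
Vr = 829.61 * 1e12 / (2208.7 * 80.660)
Vr = 4.6567e+09 m^3


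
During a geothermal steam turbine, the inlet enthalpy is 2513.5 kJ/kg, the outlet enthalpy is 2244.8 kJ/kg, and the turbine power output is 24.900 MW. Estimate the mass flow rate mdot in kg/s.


mdot = P * 1000 / (h_in - h_out)
mdot = 24.900 * 1000 / (2513.5 - 2244.8)
mdot = 92.668 kg/s


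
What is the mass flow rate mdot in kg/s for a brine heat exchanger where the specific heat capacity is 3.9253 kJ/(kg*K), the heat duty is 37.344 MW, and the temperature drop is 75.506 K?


mdot = Q * 1000 / (cp * dT)
mdot = 37.344 * 1000 / (3.9253 * 75.506)
mdot = 126.00 kg/s


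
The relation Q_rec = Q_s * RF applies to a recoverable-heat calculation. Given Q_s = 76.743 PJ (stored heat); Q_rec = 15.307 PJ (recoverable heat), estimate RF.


RF = Q_rec / Q_s
RF = 15.307 / 76.743
RF = 0.19946


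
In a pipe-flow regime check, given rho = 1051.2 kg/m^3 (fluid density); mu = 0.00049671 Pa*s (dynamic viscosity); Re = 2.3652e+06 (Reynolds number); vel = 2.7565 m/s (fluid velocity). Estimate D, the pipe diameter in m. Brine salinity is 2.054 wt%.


D = Re * mu / (rho * vel)
D = 2.3652e+06 * 0.00049671 / (1051.2 * 2.7565)
D = 0.40544 m


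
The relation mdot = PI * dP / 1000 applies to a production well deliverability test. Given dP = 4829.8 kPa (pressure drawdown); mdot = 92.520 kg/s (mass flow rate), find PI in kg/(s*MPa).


PI = mdot * 1000 / dP
PI = 92.520 * 1000 / 4829.8
PI = 19.156 kg/(s*MPa)


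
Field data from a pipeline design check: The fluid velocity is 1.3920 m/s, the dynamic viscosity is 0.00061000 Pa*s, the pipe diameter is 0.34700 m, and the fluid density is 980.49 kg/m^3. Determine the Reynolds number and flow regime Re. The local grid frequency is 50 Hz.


Step 1: Re = rho*vel*D/mu = 980.49*1.392*0.347/0.00061 = 7.7639e+05
Step 2: Re = 7.7639e+05 > 4000, so flow is turbulent.
Re = 7.7639e+05 (turbulent)


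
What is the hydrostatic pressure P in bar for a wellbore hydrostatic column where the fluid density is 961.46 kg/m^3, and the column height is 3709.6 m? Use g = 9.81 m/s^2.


P = rho * g * h / 1e6
P = 961.46 * 9.81 * 3709.6 / 1e6
P = 34.98866 MPa
Convert: 34.98866 MPa * 10.0 = 349.89 bar
P = 349.89 bar


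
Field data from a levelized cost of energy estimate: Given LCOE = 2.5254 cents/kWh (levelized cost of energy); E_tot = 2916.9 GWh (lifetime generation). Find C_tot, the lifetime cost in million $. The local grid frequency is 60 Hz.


C_tot = LCOE / 100 * E_tot
C_tot = 2.5254 / 100 * 2916.9
C_tot = 73.663 million $


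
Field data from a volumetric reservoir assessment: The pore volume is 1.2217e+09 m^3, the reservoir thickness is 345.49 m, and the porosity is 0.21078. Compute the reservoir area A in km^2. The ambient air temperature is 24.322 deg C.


A = Vp / (1e6 * hr * phi)
A = 1.2217e+09 / (1e6 * 345.49 * 0.21078)
A = 16.776 km^2


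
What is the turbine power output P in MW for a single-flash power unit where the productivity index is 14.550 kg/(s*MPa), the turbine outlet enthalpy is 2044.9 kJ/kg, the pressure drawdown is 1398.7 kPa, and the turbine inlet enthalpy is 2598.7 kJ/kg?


Step 1: mdot = PI * dP / 1000 = 14.55 * 1398.7 / 1000 = 20.35109 kg/s
Step 2: P = mdot*(h_in - h_out)/1000 = 20.35109*(2598.7 - 2044.9)/1000 = 11.270 MW
P = 11.270 MW


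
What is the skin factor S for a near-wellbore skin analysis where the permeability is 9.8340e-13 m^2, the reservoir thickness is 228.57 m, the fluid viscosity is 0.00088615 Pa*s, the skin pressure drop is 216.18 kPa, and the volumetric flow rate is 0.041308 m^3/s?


S = dP_s * 1000 * 2*pi*k*hr / (q*mu)
S = 216.18 * 1000 * 2*pi*9.8340e-13*228.57 / (0.041308*0.00088615)
S = 8.3407


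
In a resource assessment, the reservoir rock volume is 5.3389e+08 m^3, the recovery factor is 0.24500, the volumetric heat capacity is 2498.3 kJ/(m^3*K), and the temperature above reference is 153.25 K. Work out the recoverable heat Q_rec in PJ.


Step 1: Q_s = Vr*rhoc*dT/1e12 = 5.3389e+08*2498.3*153.25/1e12 = 204.4075 PJ
Step 2: Q_rec = Q_s * RF = 204.4075 * 0.245 = 50.080 PJ
Q_rec = 50.080 PJ


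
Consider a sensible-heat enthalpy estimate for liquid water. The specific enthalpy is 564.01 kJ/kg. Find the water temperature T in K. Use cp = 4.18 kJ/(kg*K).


T = h / cp
T = 564.01 / 4.18
T = 134.9306 deg C
Convert to K: 134.9306 + 273.15 = 408.08 K
T = 408.08 K


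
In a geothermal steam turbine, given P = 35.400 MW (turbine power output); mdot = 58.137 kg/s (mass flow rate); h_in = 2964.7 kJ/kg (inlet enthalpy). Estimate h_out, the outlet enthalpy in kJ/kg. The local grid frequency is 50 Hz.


h_out = h_in - P * 1000 / mdot
h_out = 2964.7 - 35.400 * 1000 / 58.137
h_out = 2355.8 kJ/kg


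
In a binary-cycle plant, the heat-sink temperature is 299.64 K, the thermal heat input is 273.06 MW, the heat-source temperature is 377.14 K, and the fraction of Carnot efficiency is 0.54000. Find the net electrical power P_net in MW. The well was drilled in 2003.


Step 1: eta = (1 - Tc/Th)*f = (1 - 299.64/377.14)*0.54 = 0.1109667
Step 2: P_net = eta * Q_in = 0.1109667 * 273.06 = 30.301 MW
P_net = 30.301 MW


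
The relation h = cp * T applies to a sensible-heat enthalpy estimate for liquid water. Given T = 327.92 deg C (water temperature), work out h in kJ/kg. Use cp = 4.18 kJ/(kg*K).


h = cp * T
h = 4.18 * 327.92
h = 1370.7 kJ/kg


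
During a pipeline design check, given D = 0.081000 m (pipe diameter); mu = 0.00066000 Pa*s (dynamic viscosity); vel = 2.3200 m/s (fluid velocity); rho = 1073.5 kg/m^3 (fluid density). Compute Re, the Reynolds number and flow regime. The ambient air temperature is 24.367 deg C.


Step 1: Re = rho*vel*D/mu = 1073.5*2.32*0.081/0.00066 = 3.0565e+05
Step 2: Re = 3.0565e+05 > 4000, so flow is turbulent.
Re = 3.0565e+05 (turbulent)


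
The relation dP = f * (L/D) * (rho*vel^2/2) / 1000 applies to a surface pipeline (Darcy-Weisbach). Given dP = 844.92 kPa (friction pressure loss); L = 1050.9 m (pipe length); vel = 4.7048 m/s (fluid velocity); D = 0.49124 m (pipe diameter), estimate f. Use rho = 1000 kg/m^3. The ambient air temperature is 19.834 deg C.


f = dP*1000 / ((L/D)*(rho*vel^2/2))
f = 844.92*1000 / ((1050.9/0.49124)*(1000*4.7048^2/2))
f = 0.035686


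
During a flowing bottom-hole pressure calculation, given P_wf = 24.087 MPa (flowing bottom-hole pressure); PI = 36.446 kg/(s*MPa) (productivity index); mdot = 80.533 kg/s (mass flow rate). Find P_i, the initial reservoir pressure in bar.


P_i = P_wf + mdot / PI
P_i = 24.087 + 80.533 / 36.446
P_i = 26.29665 MPa
Convert: 26.29665 MPa * 10.0 = 262.97 bar
P_i = 262.97 bar


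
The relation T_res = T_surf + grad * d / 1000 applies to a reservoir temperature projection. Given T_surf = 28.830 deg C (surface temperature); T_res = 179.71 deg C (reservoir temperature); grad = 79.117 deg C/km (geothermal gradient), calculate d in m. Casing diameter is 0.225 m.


d = (T_res - T_surf) / grad * 1000
d = (179.71 - 28.830) / 79.117 * 1000
d = 1907.0 m


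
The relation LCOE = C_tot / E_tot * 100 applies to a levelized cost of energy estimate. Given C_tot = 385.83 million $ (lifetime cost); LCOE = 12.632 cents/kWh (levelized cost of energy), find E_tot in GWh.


E_tot = C_tot / LCOE * 100
E_tot = 385.83 / 12.632 * 100
E_tot = 3054.4 GWh


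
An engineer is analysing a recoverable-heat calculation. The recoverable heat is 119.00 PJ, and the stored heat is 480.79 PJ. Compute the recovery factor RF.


RF = Q_rec / Q_s
RF = 119.00 / 480.79
RF = 0.24751


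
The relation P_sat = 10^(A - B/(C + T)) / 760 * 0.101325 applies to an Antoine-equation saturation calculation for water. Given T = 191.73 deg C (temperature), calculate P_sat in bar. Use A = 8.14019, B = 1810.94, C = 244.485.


P_sat = 10^(A - B/(C + T)) / 760 * 0.101325
P_sat = 10^(8.14019 - 1810.94/(244.485 + 191.73)) / 760 * 0.101325
P_sat = 1.298997 MPa
Convert: 1.298997 MPa * 10.0 = 12.990 bar
P_sat = 12.990 bar


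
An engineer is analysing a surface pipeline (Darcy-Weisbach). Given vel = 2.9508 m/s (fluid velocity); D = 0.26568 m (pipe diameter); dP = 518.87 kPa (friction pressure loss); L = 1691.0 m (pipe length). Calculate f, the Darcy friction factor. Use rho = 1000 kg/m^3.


f = dP*1000 / ((L/D)*(rho*vel^2/2))
f = 518.87*1000 / ((1691.0/0.26568)*(1000*2.9508^2/2))
f = 0.018725


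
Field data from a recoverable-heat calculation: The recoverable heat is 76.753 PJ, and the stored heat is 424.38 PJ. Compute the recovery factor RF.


RF = Q_rec / Q_s
RF = 76.753 / 424.38
RF = 0.18086


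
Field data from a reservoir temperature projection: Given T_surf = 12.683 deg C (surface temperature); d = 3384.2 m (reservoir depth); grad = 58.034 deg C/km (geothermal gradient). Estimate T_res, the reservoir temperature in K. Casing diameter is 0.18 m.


T_res = T_surf + grad * d / 1000
T_res = 12.683 + 58.034 * 3384.2 / 1000
T_res = 209.0817 deg C
Convert to K: 209.0817 + 273.15 = 482.23 K
T_res = 482.23 K


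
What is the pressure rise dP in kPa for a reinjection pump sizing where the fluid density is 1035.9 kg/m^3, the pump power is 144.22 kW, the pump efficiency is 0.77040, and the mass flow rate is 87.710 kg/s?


dP = P_pump * rho * eta / mdot
dP = 144.22 * 1035.9 * 0.77040 / 87.710
dP = 1312.2 kPa


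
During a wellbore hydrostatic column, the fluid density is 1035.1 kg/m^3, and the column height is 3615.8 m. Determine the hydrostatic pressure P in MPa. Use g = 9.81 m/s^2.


P = rho * g * h / 1e6
P = 1035.1 * 9.81 * 3615.8 / 1e6
P = 36.716 MPa
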